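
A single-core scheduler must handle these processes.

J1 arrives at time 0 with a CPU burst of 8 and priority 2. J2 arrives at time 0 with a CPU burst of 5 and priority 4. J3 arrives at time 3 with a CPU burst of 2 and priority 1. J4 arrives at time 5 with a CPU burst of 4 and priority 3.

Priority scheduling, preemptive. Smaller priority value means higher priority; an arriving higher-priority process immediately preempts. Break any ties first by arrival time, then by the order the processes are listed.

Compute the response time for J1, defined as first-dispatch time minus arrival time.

0

Timeline: | J1 0-3 | J3 3-5 | J1 5-10 | J4 10-14 | J2 14-19 |
Completion: J1=10  J2=19  J3=5  J4=14
Turnaround (C−A): J1=10  J2=19  J3=2  J4=9
Response(J1) = first start − arrival = 0 − 0 = 0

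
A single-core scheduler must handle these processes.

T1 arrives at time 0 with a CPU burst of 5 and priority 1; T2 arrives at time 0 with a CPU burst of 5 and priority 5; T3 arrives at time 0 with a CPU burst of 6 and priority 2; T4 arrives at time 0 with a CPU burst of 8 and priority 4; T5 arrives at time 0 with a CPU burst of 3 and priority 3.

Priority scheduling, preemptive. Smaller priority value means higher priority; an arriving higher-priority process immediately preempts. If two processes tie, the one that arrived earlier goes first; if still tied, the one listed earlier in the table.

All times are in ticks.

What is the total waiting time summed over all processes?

Gantt: | T1 0-5 | T3 5-11 | T5 11-14 | T4 14-22 | T2 22-27 |
Completion: T1=5  T2=27  T3=11  T4=22  T5=14
Turnaround (C−A): T1=5  T2=27  T3=11  T4=22  T5=14
Waiting = turnaround − burst: T1=0, T2=22, T3=5, T4=14, T5=11
Total waiting = 0 + 22 + 5 + 14 + 11 = 52

52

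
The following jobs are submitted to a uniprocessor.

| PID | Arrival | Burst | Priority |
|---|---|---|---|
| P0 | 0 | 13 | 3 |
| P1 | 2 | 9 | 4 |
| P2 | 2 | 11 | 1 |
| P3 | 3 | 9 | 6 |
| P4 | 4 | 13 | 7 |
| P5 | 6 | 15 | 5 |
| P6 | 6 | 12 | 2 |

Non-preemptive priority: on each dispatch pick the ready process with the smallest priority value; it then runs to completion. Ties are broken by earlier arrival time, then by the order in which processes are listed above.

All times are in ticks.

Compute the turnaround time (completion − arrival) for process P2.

Timeline: | P0 0-13 | P2 13-24 | P6 24-36 | P1 36-45 | P5 45-60 | P3 60-69 | P4 69-82 |
Completion: P0=13  P1=45  P2=24  P3=69  P4=82  P5=60  P6=36
Turnaround (C−A): P0=13  P1=43  P2=22  P3=66  P4=78  P5=54  P6=30
Turnaround(P2) = completion − arrival = 24 − 2 = 22

22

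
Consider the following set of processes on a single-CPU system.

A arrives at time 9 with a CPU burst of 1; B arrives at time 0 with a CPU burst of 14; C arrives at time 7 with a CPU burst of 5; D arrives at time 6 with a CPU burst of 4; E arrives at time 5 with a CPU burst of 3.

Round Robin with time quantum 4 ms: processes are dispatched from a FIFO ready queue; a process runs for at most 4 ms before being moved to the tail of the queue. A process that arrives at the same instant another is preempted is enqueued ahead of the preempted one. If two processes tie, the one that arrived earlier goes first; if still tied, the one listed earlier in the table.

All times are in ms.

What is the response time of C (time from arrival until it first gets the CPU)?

8

Schedule: | B 0-8 | E 8-11 | D 11-15 | C 15-19 | B 19-23 | A 23-24 | C 24-25 | B 25-27 |
Completion: A=24  B=27  C=25  D=15  E=11
Response(C) = first start − arrival = 15 − 7 = 8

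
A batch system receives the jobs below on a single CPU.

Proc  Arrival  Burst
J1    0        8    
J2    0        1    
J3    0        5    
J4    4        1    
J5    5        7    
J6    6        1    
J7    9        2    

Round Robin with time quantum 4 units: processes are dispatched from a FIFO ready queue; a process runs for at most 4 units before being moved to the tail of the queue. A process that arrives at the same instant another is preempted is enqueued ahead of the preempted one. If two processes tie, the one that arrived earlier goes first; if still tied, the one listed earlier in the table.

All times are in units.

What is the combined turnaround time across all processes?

92

Schedule: | J1 0-4 | J2 4-5 | J3 5-9 | J4 9-10 | J1 10-14 | J5 14-18 | J6 18-19 | J7 19-21 | J3 21-22 | J5 22-25 |
Completion: J1=14  J2=5  J3=22  J4=10  J5=25  J6=19  J7=21
Turnaround = completion − arrival: J1=14, J2=5, J3=22, J4=6, J5=20, J6=13, J7=12
Total turnaround = 14 + 5 + 22 + 6 + 20 + 13 + 12 = 92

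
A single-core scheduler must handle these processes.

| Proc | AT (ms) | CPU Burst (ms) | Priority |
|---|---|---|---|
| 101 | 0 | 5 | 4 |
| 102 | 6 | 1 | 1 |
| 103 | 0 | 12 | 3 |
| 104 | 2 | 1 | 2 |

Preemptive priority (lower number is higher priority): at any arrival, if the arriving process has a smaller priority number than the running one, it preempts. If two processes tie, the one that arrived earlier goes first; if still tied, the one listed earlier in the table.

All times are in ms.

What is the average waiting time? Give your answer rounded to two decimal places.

Timeline: | 103 0-2 | 104 2-3 | 103 3-6 | 102 6-7 | 103 7-14 | 101 14-19 |
Completion: 101=19  102=7  103=14  104=3
Turnaround (C−A): 101=19  102=1  103=14  104=1
Waiting times: 101=14, 102=0, 103=2, 104=0
Average waiting = (14+0+2+0) / 4 = 16/4 = 4.00

4.00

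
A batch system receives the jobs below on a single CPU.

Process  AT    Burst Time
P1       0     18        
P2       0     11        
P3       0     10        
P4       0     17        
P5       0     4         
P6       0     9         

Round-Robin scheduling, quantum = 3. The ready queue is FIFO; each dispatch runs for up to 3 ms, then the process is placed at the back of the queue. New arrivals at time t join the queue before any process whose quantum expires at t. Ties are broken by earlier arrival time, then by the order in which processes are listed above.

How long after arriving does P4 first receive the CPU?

9

Schedule: | P1 0-3 | P2 3-6 | P3 6-9 | P4 9-12 | P5 12-15 | P6 15-18 | P1 18-21 | P2 21-24 | P3 24-27 | P4 27-30 | P5 30-31 | P6 31-34 | P1 34-37 | P2 37-40 | P3 40-43 | P4 43-46 | P6 46-49 | P1 49-52 | P2 52-54 | P3 54-55 | P4 55-58 | P1 58-61 | P4 61-64 | P1 64-67 | P4 67-69 |
Completion: P1=67  P2=54  P3=55  P4=69  P5=31  P6=49
Response(P4) = first start − arrival = 9 − 0 = 9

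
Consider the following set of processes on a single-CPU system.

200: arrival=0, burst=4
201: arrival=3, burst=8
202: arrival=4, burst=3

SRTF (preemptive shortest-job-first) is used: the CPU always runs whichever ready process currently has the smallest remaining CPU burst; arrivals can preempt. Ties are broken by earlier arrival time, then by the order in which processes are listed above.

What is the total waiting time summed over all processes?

Gantt: | 200 0-4 | 202 4-7 | 201 7-15 |
Completion: 200=4  201=15  202=7
Turnaround (C−A): 200=4  201=12  202=3
Waiting = turnaround − burst: 200=0, 201=4, 202=0
Total waiting = 0 + 4 + 0 = 4

4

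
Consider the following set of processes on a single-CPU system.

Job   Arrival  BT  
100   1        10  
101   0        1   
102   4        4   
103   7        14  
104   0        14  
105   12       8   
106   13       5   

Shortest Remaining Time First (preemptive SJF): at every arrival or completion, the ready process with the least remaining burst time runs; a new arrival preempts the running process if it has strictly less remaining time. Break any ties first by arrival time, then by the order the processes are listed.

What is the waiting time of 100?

Schedule: | 101 0-1 | 100 1-4 | 102 4-8 | 100 8-15 | 106 15-20 | 105 20-28 | 104 28-42 | 103 42-56 |
Completion: 100=15  101=1  102=8  103=56  104=42  105=28  106=20
Turnaround (C−A): 100=14  101=1  102=4  103=49  104=42  105=16  106=7
Waiting(100) = turnaround − burst = 14 − 10 = 4

4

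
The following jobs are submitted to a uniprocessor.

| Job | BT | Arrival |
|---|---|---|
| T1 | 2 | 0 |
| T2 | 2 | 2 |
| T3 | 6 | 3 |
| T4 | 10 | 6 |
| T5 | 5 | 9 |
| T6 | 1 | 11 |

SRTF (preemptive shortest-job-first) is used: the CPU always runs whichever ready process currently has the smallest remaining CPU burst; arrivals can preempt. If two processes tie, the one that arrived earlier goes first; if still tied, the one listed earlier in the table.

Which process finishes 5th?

Schedule: | T1 0-2 | T2 2-4 | T3 4-10 | T5 10-11 | T6 11-12 | T5 12-16 | T4 16-26 |
Completion: T1=2  T2=4  T3=10  T4=26  T5=16  T6=12
Finish order: T1 → T2 → T3 → T6 → T5 → T4

T5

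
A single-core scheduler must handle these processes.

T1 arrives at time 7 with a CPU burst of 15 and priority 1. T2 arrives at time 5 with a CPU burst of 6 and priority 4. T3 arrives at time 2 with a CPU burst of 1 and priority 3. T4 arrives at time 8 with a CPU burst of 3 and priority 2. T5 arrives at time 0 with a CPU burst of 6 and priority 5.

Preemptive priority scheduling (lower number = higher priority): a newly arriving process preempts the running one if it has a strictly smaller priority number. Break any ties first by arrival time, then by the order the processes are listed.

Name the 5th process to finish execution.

Timeline: | T5 0-2 | T3 2-3 | T5 3-5 | T2 5-7 | T1 7-22 | T4 22-25 | T2 25-29 | T5 29-31 |
Completion: T1=22  T2=29  T3=3  T4=25  T5=31
Finish order: T3 → T1 → T4 → T2 → T5

T5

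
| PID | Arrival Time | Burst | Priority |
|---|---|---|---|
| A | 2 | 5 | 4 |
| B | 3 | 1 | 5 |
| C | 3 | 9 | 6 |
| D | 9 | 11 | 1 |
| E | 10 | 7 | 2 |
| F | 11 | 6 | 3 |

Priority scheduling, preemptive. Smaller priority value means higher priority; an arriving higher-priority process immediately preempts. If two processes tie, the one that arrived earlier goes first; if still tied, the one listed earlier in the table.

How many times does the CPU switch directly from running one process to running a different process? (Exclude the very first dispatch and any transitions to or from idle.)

Schedule: | idle 0-2 | A 2-7 | B 7-8 | C 8-9 | D 9-20 | E 20-27 | F 27-33 | C 33-41 |
Completion: A=7  B=8  C=41  D=20  E=27  F=33
Turnaround (C−A): A=5  B=5  C=38  D=11  E=17  F=22

6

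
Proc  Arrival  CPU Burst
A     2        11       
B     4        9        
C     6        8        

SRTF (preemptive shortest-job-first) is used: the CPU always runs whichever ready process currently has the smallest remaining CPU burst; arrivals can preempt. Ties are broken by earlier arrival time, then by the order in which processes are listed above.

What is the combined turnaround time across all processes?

Gantt: | idle 0-2 | A 2-13 | C 13-21 | B 21-30 |
Completion: A=13  B=30  C=21
Turnaround = completion − arrival: A=11, B=26, C=15
Total turnaround = 11 + 26 + 15 = 52

52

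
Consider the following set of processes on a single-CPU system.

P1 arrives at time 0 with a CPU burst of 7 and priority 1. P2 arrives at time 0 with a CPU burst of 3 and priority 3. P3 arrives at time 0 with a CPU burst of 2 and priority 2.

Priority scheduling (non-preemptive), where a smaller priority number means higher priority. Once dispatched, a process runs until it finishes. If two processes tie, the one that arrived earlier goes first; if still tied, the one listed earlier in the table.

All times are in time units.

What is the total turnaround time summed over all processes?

28

Schedule: | P1 0-7 | P3 7-9 | P2 9-12 |
Completion: P1=7  P2=12  P3=9
Turnaround (C−A): P1=7  P2=12  P3=9
Turnaround = completion − arrival: P1=7, P2=12, P3=9
Total turnaround = 7 + 12 + 9 = 28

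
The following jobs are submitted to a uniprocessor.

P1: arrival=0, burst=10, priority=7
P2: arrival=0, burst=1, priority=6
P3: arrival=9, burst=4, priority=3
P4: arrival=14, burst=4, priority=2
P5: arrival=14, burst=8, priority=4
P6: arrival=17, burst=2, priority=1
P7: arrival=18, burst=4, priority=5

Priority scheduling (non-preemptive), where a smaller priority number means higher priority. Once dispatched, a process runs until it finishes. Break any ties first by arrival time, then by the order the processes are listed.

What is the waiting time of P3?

Schedule: | P2 0-1 | P1 1-11 | P3 11-15 | P4 15-19 | P6 19-21 | P5 21-29 | P7 29-33 |
Completion: P1=11  P2=1  P3=15  P4=19  P5=29  P6=21  P7=33
Waiting(P3) = turnaround − burst = 6 − 4 = 2

2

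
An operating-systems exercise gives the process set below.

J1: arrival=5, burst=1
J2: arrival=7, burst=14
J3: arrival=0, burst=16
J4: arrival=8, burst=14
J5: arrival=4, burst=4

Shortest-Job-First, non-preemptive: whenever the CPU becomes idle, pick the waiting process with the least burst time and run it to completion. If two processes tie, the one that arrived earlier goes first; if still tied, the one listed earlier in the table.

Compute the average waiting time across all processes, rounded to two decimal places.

Schedule: | J3 0-16 | J1 16-17 | J5 17-21 | J2 21-35 | J4 35-49 |
Completion: J1=17  J2=35  J3=16  J4=49  J5=21
Waiting times: J1=11, J2=14, J3=0, J4=27, J5=13
Average waiting = (11+14+0+27+13) / 5 = 65/5 = 13.00

13.00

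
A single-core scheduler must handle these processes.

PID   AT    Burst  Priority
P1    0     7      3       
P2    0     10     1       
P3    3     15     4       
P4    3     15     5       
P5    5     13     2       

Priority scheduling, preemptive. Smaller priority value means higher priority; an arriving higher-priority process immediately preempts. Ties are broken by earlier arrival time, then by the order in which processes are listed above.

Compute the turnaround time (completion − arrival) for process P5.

Gantt: | P2 0-10 | P5 10-23 | P1 23-30 | P3 30-45 | P4 45-60 |
Completion: P1=30  P2=10  P3=45  P4=60  P5=23
Turnaround (C−A): P1=30  P2=10  P3=42  P4=57  P5=18
Turnaround(P5) = completion − arrival = 23 − 5 = 18

18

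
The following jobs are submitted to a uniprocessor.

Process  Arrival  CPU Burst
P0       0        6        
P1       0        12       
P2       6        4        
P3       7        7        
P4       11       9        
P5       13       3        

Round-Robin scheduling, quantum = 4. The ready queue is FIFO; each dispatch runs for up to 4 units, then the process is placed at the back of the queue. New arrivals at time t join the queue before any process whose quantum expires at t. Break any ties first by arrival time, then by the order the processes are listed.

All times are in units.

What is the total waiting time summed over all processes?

Timeline: | P0 0-4 | P1 4-8 | P0 8-10 | P2 10-14 | P3 14-18 | P1 18-22 | P4 22-26 | P5 26-29 | P3 29-32 | P1 32-36 | P4 36-41 |
Completion: P0=10  P1=36  P2=14  P3=32  P4=41  P5=29
Turnaround (C−A): P0=10  P1=36  P2=8  P3=25  P4=30  P5=16
Waiting = turnaround − burst: P0=4, P1=24, P2=4, P3=18, P4=21, P5=13
Total waiting = 4 + 24 + 4 + 18 + 21 + 13 = 84

84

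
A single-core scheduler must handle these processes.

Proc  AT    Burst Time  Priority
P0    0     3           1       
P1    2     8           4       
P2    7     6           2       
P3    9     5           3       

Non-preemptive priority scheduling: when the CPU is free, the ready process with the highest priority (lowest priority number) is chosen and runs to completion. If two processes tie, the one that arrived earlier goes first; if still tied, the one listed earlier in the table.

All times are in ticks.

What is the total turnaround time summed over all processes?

Timeline: | P0 0-3 | P1 3-11 | P2 11-17 | P3 17-22 |
Completion: P0=3  P1=11  P2=17  P3=22
Turnaround (C−A): P0=3  P1=9  P2=10  P3=13
Turnaround = completion − arrival: P0=3, P1=9, P2=10, P3=13
Total turnaround = 3 + 9 + 10 + 13 = 35

35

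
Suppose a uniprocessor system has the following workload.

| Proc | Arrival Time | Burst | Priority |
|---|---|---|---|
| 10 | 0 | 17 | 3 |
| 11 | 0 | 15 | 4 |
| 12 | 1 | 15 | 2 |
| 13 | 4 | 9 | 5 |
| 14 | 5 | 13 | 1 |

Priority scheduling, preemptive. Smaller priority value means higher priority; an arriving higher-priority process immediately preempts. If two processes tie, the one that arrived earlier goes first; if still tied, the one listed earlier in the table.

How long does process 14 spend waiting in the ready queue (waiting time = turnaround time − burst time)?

0

Schedule: | 10 0-1 | 12 1-5 | 14 5-18 | 12 18-29 | 10 29-45 | 11 45-60 | 13 60-69 |
Completion: 10=45  11=60  12=29  13=69  14=18
Waiting(14) = turnaround − burst = 13 − 13 = 0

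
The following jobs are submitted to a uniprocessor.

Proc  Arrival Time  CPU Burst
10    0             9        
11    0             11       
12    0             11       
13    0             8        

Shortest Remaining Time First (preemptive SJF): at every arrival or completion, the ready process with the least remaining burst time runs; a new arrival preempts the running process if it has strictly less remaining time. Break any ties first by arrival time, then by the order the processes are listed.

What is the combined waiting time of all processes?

53

Schedule: | 13 0-8 | 10 8-17 | 11 17-28 | 12 28-39 |
Completion: 10=17  11=28  12=39  13=8
Waiting = turnaround − burst: 10=8, 11=17, 12=28, 13=0
Total waiting = 8 + 17 + 28 + 0 = 53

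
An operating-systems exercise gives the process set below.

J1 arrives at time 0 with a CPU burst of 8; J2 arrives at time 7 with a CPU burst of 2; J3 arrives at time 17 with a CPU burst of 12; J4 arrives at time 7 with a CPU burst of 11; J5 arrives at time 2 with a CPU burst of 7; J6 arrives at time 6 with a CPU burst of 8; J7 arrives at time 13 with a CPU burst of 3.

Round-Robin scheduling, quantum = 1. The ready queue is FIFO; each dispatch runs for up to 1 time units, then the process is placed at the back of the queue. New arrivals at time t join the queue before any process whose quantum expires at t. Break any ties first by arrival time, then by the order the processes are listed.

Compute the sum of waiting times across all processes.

135

Schedule: | J1 0-2 | J5 2-3 | J1 3-4 | J5 4-5 | J1 5-6 | J5 6-7 | J6 7-8 | J1 8-9 | J2 9-10 | J4 10-11 | J5 11-12 | J6 12-13 | J1 13-14 | J2 14-15 | J4 15-16 | J5 16-17 | J7 17-18 | J6 18-19 | J1 19-20 | J4 20-21 | J3 21-22 | J5 22-23 | J7 23-24 | J6 24-25 | J1 25-26 | J4 26-27 | J3 27-28 | J5 28-29 | J7 29-30 | J6 30-31 | J4 31-32 | J3 32-33 | J6 33-34 | J4 34-35 | J3 35-36 | J6 36-37 | J4 37-38 | J3 38-39 | J6 39-40 | J4 40-41 | J3 41-42 | J4 42-43 | J3 43-44 | J4 44-45 | J3 45-46 | J4 46-47 | J3 47-51 |
Completion: J1=26  J2=15  J3=51  J4=47  J5=29  J6=40  J7=30
Waiting = turnaround − burst: J1=18, J2=6, J3=22, J4=29, J5=20, J6=26, J7=14
Total waiting = 18 + 6 + 22 + 29 + 20 + 26 + 14 = 135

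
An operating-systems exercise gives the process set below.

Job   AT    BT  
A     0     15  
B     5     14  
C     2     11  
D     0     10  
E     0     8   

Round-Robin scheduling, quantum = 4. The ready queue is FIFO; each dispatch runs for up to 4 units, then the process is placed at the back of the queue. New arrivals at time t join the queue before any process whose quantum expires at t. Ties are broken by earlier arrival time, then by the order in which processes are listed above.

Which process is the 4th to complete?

Timeline: | A 0-4 | D 4-8 | E 8-12 | C 12-16 | A 16-20 | B 20-24 | D 24-28 | E 28-32 | C 32-36 | A 36-40 | B 40-44 | D 44-46 | C 46-49 | A 49-52 | B 52-58 |
Completion: A=52  B=58  C=49  D=46  E=32
Turnaround (C−A): A=52  B=53  C=47  D=46  E=32
Finish order: E → D → C → A → B

A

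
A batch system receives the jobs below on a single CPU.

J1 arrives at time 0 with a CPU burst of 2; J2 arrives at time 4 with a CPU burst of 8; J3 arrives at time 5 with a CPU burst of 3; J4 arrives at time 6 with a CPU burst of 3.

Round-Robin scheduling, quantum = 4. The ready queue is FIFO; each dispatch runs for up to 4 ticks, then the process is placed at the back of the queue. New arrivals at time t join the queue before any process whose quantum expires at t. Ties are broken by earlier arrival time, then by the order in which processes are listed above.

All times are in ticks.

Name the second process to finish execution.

Gantt: | J1 0-2 | idle 2-4 | J2 4-8 | J3 8-11 | J4 11-14 | J2 14-18 |
Completion: J1=2  J2=18  J3=11  J4=14
Finish order: J1 → J3 → J4 → J2

J3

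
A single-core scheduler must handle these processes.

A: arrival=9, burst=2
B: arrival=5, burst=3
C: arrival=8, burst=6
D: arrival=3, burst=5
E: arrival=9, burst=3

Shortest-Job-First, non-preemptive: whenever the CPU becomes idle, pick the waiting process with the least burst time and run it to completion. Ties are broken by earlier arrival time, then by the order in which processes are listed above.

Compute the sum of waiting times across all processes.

Timeline: | idle 0-3 | D 3-8 | B 8-11 | A 11-13 | E 13-16 | C 16-22 |
Completion: A=13  B=11  C=22  D=8  E=16
Waiting = turnaround − burst: A=2, B=3, C=8, D=0, E=4
Total waiting = 2 + 3 + 8 + 0 + 4 = 17

17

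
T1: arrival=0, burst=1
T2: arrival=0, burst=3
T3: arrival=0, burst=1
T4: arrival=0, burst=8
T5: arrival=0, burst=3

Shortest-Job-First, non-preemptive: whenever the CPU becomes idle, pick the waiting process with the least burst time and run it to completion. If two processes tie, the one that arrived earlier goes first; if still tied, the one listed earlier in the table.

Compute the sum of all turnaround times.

Gantt: | T1 0-1 | T3 1-2 | T2 2-5 | T5 5-8 | T4 8-16 |
Completion: T1=1  T2=5  T3=2  T4=16  T5=8
Turnaround (C−A): T1=1  T2=5  T3=2  T4=16  T5=8
Turnaround = completion − arrival: T1=1, T2=5, T3=2, T4=16, T5=8
Total turnaround = 1 + 5 + 2 + 16 + 8 = 32

32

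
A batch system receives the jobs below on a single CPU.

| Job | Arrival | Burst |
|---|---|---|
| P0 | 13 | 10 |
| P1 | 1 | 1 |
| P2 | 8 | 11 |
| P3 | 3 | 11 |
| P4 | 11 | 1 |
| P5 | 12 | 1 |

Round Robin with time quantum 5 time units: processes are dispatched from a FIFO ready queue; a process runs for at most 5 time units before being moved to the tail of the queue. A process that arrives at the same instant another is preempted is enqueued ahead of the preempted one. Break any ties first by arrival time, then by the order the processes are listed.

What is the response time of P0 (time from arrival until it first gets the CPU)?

7

Gantt: | idle 0-1 | P1 1-2 | idle 2-3 | P3 3-8 | P2 8-13 | P3 13-18 | P4 18-19 | P5 19-20 | P0 20-25 | P2 25-30 | P3 30-31 | P0 31-36 | P2 36-37 |
Completion: P0=36  P1=2  P2=37  P3=31  P4=19  P5=20
Turnaround (C−A): P0=23  P1=1  P2=29  P3=28  P4=8  P5=8
Response(P0) = first start − arrival = 20 − 13 = 7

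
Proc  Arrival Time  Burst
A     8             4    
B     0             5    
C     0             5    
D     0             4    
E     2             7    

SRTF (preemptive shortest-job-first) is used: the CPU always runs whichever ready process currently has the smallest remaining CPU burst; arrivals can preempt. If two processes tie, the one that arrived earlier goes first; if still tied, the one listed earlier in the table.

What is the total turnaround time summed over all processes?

59

Timeline: | D 0-4 | B 4-9 | A 9-13 | C 13-18 | E 18-25 |
Completion: A=13  B=9  C=18  D=4  E=25
Turnaround = completion − arrival: A=5, B=9, C=18, D=4, E=23
Total turnaround = 5 + 9 + 18 + 4 + 23 = 59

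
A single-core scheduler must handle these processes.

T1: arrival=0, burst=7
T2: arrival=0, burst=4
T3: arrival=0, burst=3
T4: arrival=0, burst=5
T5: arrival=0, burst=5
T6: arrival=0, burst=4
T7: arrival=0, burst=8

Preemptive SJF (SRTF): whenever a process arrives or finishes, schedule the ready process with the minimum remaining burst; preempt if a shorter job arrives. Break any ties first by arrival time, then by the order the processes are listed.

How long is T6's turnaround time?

Schedule: | T3 0-3 | T2 3-7 | T6 7-11 | T4 11-16 | T5 16-21 | T1 21-28 | T7 28-36 |
Completion: T1=28  T2=7  T3=3  T4=16  T5=21  T6=11  T7=36
Turnaround (C−A): T1=28  T2=7  T3=3  T4=16  T5=21  T6=11  T7=36
Turnaround(T6) = completion − arrival = 11 − 0 = 11

11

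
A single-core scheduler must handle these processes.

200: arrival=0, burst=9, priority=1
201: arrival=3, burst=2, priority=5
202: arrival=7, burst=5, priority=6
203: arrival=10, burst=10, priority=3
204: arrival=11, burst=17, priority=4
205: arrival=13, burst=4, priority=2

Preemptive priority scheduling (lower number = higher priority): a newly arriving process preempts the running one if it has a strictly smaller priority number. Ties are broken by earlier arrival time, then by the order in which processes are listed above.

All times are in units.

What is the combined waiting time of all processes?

89

Schedule: | 200 0-9 | 201 9-10 | 203 10-13 | 205 13-17 | 203 17-24 | 204 24-41 | 201 41-42 | 202 42-47 |
Completion: 200=9  201=42  202=47  203=24  204=41  205=17
Turnaround (C−A): 200=9  201=39  202=40  203=14  204=30  205=4
Waiting = turnaround − burst: 200=0, 201=37, 202=35, 203=4, 204=13, 205=0
Total waiting = 0 + 37 + 35 + 4 + 13 + 0 = 89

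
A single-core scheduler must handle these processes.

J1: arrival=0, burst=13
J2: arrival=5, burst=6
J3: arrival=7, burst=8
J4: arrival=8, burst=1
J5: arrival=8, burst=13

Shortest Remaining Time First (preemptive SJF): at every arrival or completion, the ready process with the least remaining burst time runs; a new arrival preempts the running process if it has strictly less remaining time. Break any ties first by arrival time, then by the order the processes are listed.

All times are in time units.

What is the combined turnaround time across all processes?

Gantt: | J1 0-5 | J2 5-8 | J4 8-9 | J2 9-12 | J1 12-20 | J3 20-28 | J5 28-41 |
Completion: J1=20  J2=12  J3=28  J4=9  J5=41
Turnaround (C−A): J1=20  J2=7  J3=21  J4=1  J5=33
Turnaround = completion − arrival: J1=20, J2=7, J3=21, J4=1, J5=33
Total turnaround = 20 + 7 + 21 + 1 + 33 = 82

82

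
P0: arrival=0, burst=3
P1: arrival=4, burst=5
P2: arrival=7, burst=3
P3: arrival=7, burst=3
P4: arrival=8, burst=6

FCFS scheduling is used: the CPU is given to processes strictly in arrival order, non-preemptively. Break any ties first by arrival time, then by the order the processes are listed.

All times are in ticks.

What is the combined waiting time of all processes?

14

Schedule: | P0 0-3 | idle 3-4 | P1 4-9 | P2 9-12 | P3 12-15 | P4 15-21 |
Completion: P0=3  P1=9  P2=12  P3=15  P4=21
Waiting = turnaround − burst: P0=0, P1=0, P2=2, P3=5, P4=7
Total waiting = 0 + 0 + 2 + 5 + 7 = 14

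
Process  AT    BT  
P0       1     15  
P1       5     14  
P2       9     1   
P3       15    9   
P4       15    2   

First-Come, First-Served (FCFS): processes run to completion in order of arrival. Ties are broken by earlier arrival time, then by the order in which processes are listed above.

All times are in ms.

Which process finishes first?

Timeline: | idle 0-1 | P0 1-16 | P1 16-30 | P2 30-31 | P3 31-40 | P4 40-42 |
Completion: P0=16  P1=30  P2=31  P3=40  P4=42
Turnaround (C−A): P0=15  P1=25  P2=22  P3=25  P4=27
Finish order: P0 → P1 → P2 → P3 → P4

P0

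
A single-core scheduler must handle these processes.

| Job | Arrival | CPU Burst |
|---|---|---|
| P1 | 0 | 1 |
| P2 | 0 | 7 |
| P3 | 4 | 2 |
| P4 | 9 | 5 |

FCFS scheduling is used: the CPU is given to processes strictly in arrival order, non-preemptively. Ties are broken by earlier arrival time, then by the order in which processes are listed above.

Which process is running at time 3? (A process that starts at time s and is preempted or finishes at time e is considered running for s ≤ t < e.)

Schedule: | P1 0-1 | P2 1-8 | P3 8-10 | P4 10-15 |
Completion: P1=1  P2=8  P3=10  P4=15
Turnaround (C−A): P1=1  P2=8  P3=6  P4=6

P2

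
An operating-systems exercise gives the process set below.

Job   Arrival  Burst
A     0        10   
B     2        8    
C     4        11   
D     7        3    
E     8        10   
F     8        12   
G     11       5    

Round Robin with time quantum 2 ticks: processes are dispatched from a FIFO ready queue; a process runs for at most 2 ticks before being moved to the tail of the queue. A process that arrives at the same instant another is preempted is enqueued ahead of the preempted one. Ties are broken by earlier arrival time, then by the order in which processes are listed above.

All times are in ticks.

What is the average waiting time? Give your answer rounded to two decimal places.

Gantt: | A 0-2 | B 2-4 | A 4-6 | C 6-8 | B 8-10 | A 10-12 | D 12-14 | E 14-16 | F 16-18 | C 18-20 | B 20-22 | G 22-24 | A 24-26 | D 26-27 | E 27-29 | F 29-31 | C 31-33 | B 33-35 | G 35-37 | A 37-39 | E 39-41 | F 41-43 | C 43-45 | G 45-46 | E 46-48 | F 48-50 | C 50-52 | E 52-54 | F 54-56 | C 56-57 | F 57-59 |
Completion: A=39  B=35  C=57  D=27  E=54  F=59  G=46
Turnaround (C−A): A=39  B=33  C=53  D=20  E=46  F=51  G=35
Waiting times: A=29, B=25, C=42, D=17, E=36, F=39, G=30
Average waiting = (29+25+42+17+36+39+30) / 7 = 218/7 = 31.14

31.14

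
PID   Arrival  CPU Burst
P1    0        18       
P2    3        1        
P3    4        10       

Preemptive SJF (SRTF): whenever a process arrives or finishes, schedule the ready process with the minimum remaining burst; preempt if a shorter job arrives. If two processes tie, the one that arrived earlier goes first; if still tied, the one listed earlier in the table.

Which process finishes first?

P2

Timeline: | P1 0-3 | P2 3-4 | P3 4-14 | P1 14-29 |
Completion: P1=29  P2=4  P3=14
Turnaround (C−A): P1=29  P2=1  P3=10
Finish order: P2 → P3 → P1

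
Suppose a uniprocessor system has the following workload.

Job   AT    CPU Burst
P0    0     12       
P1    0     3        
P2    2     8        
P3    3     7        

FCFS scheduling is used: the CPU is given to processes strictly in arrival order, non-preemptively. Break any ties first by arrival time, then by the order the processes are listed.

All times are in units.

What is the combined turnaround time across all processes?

Gantt: | P0 0-12 | P1 12-15 | P2 15-23 | P3 23-30 |
Completion: P0=12  P1=15  P2=23  P3=30
Turnaround = completion − arrival: P0=12, P1=15, P2=21, P3=27
Total turnaround = 12 + 15 + 21 + 27 = 75

75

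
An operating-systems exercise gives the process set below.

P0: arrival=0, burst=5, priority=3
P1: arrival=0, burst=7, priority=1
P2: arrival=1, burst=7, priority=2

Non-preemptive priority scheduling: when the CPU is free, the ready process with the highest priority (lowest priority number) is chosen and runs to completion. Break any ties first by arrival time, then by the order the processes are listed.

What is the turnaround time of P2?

13

Schedule: | P1 0-7 | P2 7-14 | P0 14-19 |
Completion: P0=19  P1=7  P2=14
Turnaround(P2) = completion − arrival = 14 − 1 = 13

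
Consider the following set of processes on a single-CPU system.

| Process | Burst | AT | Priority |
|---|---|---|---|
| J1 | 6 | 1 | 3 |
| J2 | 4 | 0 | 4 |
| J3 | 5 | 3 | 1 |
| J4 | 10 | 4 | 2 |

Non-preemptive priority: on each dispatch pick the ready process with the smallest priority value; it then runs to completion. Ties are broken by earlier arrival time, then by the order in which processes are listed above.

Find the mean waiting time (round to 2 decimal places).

Gantt: | J2 0-4 | J3 4-9 | J4 9-19 | J1 19-25 |
Completion: J1=25  J2=4  J3=9  J4=19
Turnaround (C−A): J1=24  J2=4  J3=6  J4=15
Waiting times: J1=18, J2=0, J3=1, J4=5
Average waiting = (18+0+1+5) / 4 = 24/4 = 6.00

6.00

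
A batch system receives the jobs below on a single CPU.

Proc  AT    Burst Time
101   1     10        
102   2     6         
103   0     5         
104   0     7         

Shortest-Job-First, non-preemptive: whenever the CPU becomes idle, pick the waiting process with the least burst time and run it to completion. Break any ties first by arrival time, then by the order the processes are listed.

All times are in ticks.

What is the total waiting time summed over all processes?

31

Timeline: | 103 0-5 | 102 5-11 | 104 11-18 | 101 18-28 |
Completion: 101=28  102=11  103=5  104=18
Waiting = turnaround − burst: 101=17, 102=3, 103=0, 104=11
Total waiting = 17 + 3 + 0 + 11 = 31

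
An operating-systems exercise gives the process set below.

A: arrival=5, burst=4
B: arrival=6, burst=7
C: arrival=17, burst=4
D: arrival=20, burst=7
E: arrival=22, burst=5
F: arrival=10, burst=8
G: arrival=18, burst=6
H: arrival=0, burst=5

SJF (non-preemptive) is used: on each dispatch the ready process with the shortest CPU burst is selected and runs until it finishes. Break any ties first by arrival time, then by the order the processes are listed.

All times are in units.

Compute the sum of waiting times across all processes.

Gantt: | H 0-5 | A 5-9 | B 9-16 | F 16-24 | C 24-28 | E 28-33 | G 33-39 | D 39-46 |
Completion: A=9  B=16  C=28  D=46  E=33  F=24  G=39  H=5
Waiting = turnaround − burst: A=0, B=3, C=7, D=19, E=6, F=6, G=15, H=0
Total waiting = 0 + 3 + 7 + 19 + 6 + 6 + 15 + 0 = 56

56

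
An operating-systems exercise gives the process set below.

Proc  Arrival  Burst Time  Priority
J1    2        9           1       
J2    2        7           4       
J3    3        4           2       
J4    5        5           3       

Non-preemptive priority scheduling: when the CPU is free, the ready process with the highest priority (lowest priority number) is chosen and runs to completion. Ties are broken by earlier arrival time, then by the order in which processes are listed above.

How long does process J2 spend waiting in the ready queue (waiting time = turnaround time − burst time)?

18

Gantt: | idle 0-2 | J1 2-11 | J3 11-15 | J4 15-20 | J2 20-27 |
Completion: J1=11  J2=27  J3=15  J4=20
Waiting(J2) = turnaround − burst = 25 − 7 = 18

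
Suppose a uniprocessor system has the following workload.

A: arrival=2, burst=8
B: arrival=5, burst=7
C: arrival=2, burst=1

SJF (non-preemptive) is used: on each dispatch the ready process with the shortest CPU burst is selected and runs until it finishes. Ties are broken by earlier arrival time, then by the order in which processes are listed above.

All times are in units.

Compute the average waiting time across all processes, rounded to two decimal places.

Schedule: | idle 0-2 | C 2-3 | A 3-11 | B 11-18 |
Completion: A=11  B=18  C=3
Turnaround (C−A): A=9  B=13  C=1
Waiting times: A=1, B=6, C=0
Average waiting = (1+6+0) / 3 = 7/3 = 2.33

2.33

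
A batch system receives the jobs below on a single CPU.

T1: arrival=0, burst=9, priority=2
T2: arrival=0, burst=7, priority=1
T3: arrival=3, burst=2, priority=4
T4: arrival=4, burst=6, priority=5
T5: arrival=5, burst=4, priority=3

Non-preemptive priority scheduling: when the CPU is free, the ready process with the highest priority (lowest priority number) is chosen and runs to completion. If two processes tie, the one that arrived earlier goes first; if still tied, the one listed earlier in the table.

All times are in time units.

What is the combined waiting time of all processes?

Schedule: | T2 0-7 | T1 7-16 | T5 16-20 | T3 20-22 | T4 22-28 |
Completion: T1=16  T2=7  T3=22  T4=28  T5=20
Waiting = turnaround − burst: T1=7, T2=0, T3=17, T4=18, T5=11
Total waiting = 7 + 0 + 17 + 18 + 11 = 53

53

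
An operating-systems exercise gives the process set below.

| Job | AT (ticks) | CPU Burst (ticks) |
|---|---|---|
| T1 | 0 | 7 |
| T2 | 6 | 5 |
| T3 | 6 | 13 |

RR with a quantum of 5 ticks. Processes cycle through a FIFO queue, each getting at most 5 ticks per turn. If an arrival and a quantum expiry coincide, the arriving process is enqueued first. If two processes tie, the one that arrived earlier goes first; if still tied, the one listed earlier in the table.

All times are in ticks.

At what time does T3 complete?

25

Gantt: | T1 0-7 | T2 7-12 | T3 12-25 |
Completion: T1=7  T2=12  T3=25
Turnaround (C−A): T1=7  T2=6  T3=19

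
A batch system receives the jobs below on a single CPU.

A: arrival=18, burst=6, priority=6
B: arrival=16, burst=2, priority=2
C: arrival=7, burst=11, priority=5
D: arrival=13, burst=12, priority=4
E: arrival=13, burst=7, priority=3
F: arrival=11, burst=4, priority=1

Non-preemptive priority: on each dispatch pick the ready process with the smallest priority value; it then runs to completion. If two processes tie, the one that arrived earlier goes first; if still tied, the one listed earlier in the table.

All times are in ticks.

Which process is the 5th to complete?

D

Gantt: | idle 0-7 | C 7-18 | F 18-22 | B 22-24 | E 24-31 | D 31-43 | A 43-49 |
Completion: A=49  B=24  C=18  D=43  E=31  F=22
Finish order: C → F → B → E → D → A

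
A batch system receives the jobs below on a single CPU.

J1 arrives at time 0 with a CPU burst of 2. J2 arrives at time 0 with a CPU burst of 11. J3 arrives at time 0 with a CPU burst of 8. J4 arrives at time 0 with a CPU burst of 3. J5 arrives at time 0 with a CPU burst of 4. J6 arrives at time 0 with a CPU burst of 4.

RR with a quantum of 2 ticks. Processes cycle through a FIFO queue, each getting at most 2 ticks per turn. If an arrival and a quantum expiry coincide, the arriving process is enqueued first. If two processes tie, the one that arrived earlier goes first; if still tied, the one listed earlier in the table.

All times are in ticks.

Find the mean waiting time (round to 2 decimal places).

Gantt: | J1 0-2 | J2 2-4 | J3 4-6 | J4 6-8 | J5 8-10 | J6 10-12 | J2 12-14 | J3 14-16 | J4 16-17 | J5 17-19 | J6 19-21 | J2 21-23 | J3 23-25 | J2 25-27 | J3 27-29 | J2 29-32 |
Completion: J1=2  J2=32  J3=29  J4=17  J5=19  J6=21
Turnaround (C−A): J1=2  J2=32  J3=29  J4=17  J5=19  J6=21
Waiting times: J1=0, J2=21, J3=21, J4=14, J5=15, J6=17
Average waiting = (0+21+21+14+15+17) / 6 = 88/6 = 14.67

14.67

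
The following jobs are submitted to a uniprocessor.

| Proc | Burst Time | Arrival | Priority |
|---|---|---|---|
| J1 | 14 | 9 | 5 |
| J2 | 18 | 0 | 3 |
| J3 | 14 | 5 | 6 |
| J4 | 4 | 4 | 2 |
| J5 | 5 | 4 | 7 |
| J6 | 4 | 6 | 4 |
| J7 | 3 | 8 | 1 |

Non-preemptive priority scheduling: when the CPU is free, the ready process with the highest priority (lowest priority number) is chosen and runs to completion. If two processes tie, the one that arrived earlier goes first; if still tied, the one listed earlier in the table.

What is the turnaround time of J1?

Timeline: | J2 0-18 | J7 18-21 | J4 21-25 | J6 25-29 | J1 29-43 | J3 43-57 | J5 57-62 |
Completion: J1=43  J2=18  J3=57  J4=25  J5=62  J6=29  J7=21
Turnaround (C−A): J1=34  J2=18  J3=52  J4=21  J5=58  J6=23  J7=13
Turnaround(J1) = completion − arrival = 43 − 9 = 34

34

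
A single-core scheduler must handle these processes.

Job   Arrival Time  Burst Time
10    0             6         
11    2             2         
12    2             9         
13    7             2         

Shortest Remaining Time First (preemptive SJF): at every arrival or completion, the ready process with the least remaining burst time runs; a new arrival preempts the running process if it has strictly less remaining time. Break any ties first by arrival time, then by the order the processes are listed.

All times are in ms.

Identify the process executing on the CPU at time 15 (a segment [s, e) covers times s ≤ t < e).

Timeline: | 10 0-2 | 11 2-4 | 10 4-8 | 13 8-10 | 12 10-19 |
Completion: 10=8  11=4  12=19  13=10
Turnaround (C−A): 10=8  11=2  12=17  13=3

12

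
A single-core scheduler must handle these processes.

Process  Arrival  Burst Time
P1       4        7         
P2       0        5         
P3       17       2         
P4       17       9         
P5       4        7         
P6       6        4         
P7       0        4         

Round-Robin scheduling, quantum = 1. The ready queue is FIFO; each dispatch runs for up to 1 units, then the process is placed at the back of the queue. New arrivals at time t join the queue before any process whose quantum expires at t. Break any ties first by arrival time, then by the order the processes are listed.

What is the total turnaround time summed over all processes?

129

Timeline: | P2 0-1 | P7 1-2 | P2 2-3 | P7 3-4 | P2 4-5 | P1 5-6 | P5 6-7 | P7 7-8 | P2 8-9 | P6 9-10 | P1 10-11 | P5 11-12 | P7 12-13 | P2 13-14 | P6 14-15 | P1 15-16 | P5 16-17 | P6 17-18 | P1 18-19 | P3 19-20 | P4 20-21 | P5 21-22 | P6 22-23 | P1 23-24 | P3 24-25 | P4 25-26 | P5 26-27 | P1 27-28 | P4 28-29 | P5 29-30 | P1 30-31 | P4 31-32 | P5 32-33 | P4 33-38 |
Completion: P1=31  P2=14  P3=25  P4=38  P5=33  P6=23  P7=13
Turnaround = completion − arrival: P1=27, P2=14, P3=8, P4=21, P5=29, P6=17, P7=13
Total turnaround = 27 + 14 + 8 + 21 + 29 + 17 + 13 = 129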